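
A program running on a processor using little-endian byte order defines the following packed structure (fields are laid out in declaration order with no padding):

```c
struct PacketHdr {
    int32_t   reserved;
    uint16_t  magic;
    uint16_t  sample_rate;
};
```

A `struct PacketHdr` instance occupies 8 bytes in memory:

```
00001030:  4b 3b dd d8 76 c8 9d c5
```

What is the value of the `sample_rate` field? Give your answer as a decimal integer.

`sample_rate` follows `reserved` (4 B), `magic` (2 B), so it starts at offset 4 + 2 = 6 and occupies 2 bytes.
Bytes at offsets 6..7: 9D C5.
Little-endian stores the least-significant byte at the lowest address.
Reassemble most-significant byte first: C5 9D → 0xC59D.
0xC59D = 50589.

50589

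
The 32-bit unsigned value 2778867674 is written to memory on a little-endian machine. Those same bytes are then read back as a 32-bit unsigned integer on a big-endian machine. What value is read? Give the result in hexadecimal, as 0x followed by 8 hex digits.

0xDA27A2A5

2778867674 in 32-bit hexadecimal is 0xA5A227DA.
Stored little-endian, the bytes at ascending addresses are DA 27 A2 A5.
Read back as big-endian, the last byte is least significant, giving 0xDA27A2A5.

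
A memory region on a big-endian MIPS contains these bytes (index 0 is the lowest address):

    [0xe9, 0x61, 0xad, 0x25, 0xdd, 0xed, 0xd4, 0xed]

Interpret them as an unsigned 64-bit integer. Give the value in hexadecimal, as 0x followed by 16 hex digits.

Big-endian: lowest address holds the most-significant byte.
The bytes are already most-significant first: 0xE961AD25DDEDD4ED.

0xE961AD25DDEDD4ED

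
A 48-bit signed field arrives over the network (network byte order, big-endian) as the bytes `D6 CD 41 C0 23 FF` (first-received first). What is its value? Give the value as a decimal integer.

Big-endian: lowest address holds the most-significant byte.
The bytes are already most-significant first: 0xD6CD41C023FF.
Top bit is set, so as a signed 48-bit value this is 0xD6CD41C023FF − 2^48 = -45297916959745.

-45297916959745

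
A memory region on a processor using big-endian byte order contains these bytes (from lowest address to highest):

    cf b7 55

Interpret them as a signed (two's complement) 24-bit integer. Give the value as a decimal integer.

Big-endian: lowest address holds the most-significant byte.
The bytes are already most-significant first: 0xCFB755.
Top bit is set, so as a signed 24-bit value this is 0xCFB755 − 2^24 = -3164331.

-3164331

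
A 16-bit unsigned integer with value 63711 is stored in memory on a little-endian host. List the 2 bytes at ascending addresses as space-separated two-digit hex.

DF F8

63711 in hexadecimal, padded to 16 bits, is 0xF8DF.
Split into bytes (most-significant first): F8 DF.
In little-endian order the low byte comes first in memory.
So at ascending addresses the bytes are DF F8.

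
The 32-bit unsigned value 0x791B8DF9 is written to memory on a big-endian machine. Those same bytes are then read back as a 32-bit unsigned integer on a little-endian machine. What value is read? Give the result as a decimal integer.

Stored big-endian, the bytes at ascending addresses are 79 1B 8D F9.
Read back as little-endian, the first byte is least significant, giving 0xF98D1B79.
0xF98D1B79 = 4186774393.

4186774393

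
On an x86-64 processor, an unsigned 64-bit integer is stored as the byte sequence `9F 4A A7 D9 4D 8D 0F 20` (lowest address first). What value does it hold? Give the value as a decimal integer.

2310220499367971487

In little-endian order the low byte comes first in memory.
Reassemble most-significant byte first: 20 0F 8D 4D D9 A7 4A 9F → 0x200F8D4DD9A74A9F.
0x200F8D4DD9A74A9F = 2310220499367971487.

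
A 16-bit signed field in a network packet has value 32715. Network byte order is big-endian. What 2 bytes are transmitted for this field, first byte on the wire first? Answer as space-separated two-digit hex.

32715 in hexadecimal, padded to 16 bits, is 0x7FCB.
Split into bytes (most-significant first): 7F CB.
In big-endian order the high byte comes first in memory.
So the memory order matches the most-significant-first order: 7F CB.

7F CB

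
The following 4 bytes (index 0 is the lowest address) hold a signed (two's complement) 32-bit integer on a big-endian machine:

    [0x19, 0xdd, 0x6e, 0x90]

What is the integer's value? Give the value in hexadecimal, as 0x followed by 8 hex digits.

0x19DD6E90

In big-endian order the high byte comes first in memory.
The bytes are already most-significant first: 0x19DD6E90.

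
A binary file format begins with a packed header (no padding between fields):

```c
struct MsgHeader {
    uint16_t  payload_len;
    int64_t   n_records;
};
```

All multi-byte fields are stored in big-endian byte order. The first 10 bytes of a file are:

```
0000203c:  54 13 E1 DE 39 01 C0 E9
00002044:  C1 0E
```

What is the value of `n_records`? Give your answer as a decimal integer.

`n_records` follows `payload_len` (2 bytes), so it starts at byte offset 2 and occupies 8 bytes.
Bytes at offsets 2..9: E1 DE 39 01 C0 E9 C1 0E.
In big-endian order the high byte comes first in memory.
The bytes are already most-significant first: 0xE1DE3901C0E9C10E.
Top bit is set, so as a signed 64-bit value this is 0xE1DE3901C0E9C10E − 2^64 = -2171235290651705074.

-2171235290651705074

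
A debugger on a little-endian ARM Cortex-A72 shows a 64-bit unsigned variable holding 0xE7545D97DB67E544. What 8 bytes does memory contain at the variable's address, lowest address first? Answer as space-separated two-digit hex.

44 E5 67 DB 97 5D 54 E7

Split into bytes (most-significant first): E7 54 5D 97 DB 67 E5 44.
Little-endian: lowest address holds the least-significant byte.
So at ascending addresses the bytes are 44 E5 67 DB 97 5D 54 E7.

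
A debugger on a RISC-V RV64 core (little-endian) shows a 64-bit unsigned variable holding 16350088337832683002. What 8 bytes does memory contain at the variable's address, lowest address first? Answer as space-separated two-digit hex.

16350088337832683002 in hexadecimal, padded to 64 bits, is 0xE2E72EB77EC625FA.
Split into bytes (most-significant first): E2 E7 2E B7 7E C6 25 FA.
In little-endian order the low byte comes first in memory.
So at ascending addresses the bytes are FA 25 C6 7E B7 2E E7 E2.

FA 25 C6 7E B7 2E E7 E2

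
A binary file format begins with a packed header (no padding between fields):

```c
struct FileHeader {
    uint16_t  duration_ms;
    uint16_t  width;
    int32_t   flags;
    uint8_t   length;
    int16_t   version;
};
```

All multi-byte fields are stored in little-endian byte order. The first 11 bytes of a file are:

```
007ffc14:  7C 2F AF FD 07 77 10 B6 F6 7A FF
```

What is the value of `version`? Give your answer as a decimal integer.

-134

`version` follows `duration_ms` (2 B), `width` (2 B), `flags` (4 B), `length` (1 B), so it starts at offset 2 + 2 + 4 + 1 = 9 and occupies 2 bytes.
Bytes at offsets 9..10: 7A FF.
Little-endian stores the least-significant byte at the lowest address.
Reassemble most-significant byte first: FF 7A → 0xFF7A.
Top bit is set, so as a signed 16-bit value this is 0xFF7A − 2^16 = -134.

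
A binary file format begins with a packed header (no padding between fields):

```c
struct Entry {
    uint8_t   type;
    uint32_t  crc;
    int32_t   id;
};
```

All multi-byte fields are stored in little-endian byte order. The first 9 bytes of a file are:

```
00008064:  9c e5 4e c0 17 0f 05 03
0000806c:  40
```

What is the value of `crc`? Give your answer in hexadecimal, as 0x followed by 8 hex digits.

`crc` follows `type` (1 byte), so it starts at byte offset 1 and occupies 4 bytes.
Bytes at offsets 1..4: E5 4E C0 17.
Little-endian: lowest address holds the least-significant byte.
Reassemble most-significant byte first: 17 C0 4E E5 → 0x17C04EE5.

0x17C04EE5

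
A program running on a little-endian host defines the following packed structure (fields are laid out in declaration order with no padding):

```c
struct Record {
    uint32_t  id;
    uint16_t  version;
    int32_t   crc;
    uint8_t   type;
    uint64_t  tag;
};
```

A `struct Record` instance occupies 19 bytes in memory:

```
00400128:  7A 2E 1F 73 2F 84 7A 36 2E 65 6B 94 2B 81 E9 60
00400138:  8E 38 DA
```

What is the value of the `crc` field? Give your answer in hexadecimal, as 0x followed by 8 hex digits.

0x652E367A

`crc` follows `id` (4 B), `version` (2 B), so it starts at offset 4 + 2 = 6 and occupies 4 bytes.
Bytes at offsets 6..9: 7A 36 2E 65.
Little-endian: lowest address holds the least-significant byte.
Reassemble most-significant byte first: 65 2E 36 7A → 0x652E367A.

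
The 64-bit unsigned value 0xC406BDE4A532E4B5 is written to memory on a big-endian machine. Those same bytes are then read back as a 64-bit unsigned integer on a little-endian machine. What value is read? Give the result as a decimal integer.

13106656503643571908

Stored big-endian, the bytes at ascending addresses are C4 06 BD E4 A5 32 E4 B5.
Read back as little-endian, the first byte is least significant, giving 0xB5E432A5E4BD06C4.
0xB5E432A5E4BD06C4 = 13106656503643571908.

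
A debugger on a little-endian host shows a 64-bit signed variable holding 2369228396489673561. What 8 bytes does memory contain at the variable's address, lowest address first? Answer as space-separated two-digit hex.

59 0B 89 84 AC 30 E1 20

2369228396489673561 in hexadecimal, padded to 64 bits, is 0x20E130AC84890B59.
Split into bytes (most-significant first): 20 E1 30 AC 84 89 0B 59.
Little-endian stores the least-significant byte at the lowest address.
So at ascending addresses the bytes are 59 0B 89 84 AC 30 E1 20.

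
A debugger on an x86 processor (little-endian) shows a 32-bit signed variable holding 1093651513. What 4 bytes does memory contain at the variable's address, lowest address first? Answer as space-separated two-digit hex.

1093651513 in hexadecimal, padded to 32 bits, is 0x412FCC39.
Split into bytes (most-significant first): 41 2F CC 39.
In little-endian order the low byte comes first in memory.
So at ascending addresses the bytes are 39 CC 2F 41.

39 CC 2F 41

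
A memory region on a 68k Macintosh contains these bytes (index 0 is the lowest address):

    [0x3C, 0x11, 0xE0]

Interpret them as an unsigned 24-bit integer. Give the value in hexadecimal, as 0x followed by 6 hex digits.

Big-endian stores the most-significant byte at the lowest address.
The bytes are already most-significant first: 0x3C11E0.

0x3C11E0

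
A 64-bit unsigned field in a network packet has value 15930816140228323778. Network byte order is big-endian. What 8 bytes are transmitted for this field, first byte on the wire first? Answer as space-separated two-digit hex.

DD 15 A0 DF DC 5E 69 C2

15930816140228323778 in hexadecimal, padded to 64 bits, is 0xDD15A0DFDC5E69C2.
Split into bytes (most-significant first): DD 15 A0 DF DC 5E 69 C2.
Big-endian stores the most-significant byte at the lowest address.
So the memory order matches the most-significant-first order: DD 15 A0 DF DC 5E 69 C2.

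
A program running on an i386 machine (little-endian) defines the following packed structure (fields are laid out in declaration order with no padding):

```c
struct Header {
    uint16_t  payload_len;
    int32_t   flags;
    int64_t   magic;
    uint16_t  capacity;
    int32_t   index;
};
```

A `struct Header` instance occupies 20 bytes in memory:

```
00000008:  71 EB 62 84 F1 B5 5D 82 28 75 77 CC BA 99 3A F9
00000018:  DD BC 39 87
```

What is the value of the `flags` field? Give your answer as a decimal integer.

-1242463134

`flags` follows `payload_len` (2 bytes), so it starts at byte offset 2 and occupies 4 bytes.
Bytes at offsets 2..5: 62 84 F1 B5.
In little-endian order the low byte comes first in memory.
Reassemble most-significant byte first: B5 F1 84 62 → 0xB5F18462.
Top bit is set, so as a signed 32-bit value this is 0xB5F18462 − 2^32 = -1242463134.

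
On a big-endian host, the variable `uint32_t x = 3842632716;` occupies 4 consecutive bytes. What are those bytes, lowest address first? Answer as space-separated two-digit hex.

3842632716 in hexadecimal, padded to 32 bits, is 0xE509EC0C.
Split into bytes (most-significant first): E5 09 EC 0C.
Big-endian: lowest address holds the most-significant byte.
So the memory order matches the most-significant-first order: E5 09 EC 0C.

E5 09 EC 0C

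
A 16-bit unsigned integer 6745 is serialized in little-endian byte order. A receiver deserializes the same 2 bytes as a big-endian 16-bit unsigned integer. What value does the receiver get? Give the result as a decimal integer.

6745 in 16-bit hexadecimal is 0x1A59.
Stored little-endian, the bytes at ascending addresses are 59 1A.
Read back as big-endian, the last byte is least significant, giving 0x591A.
0x591A = 22810.

22810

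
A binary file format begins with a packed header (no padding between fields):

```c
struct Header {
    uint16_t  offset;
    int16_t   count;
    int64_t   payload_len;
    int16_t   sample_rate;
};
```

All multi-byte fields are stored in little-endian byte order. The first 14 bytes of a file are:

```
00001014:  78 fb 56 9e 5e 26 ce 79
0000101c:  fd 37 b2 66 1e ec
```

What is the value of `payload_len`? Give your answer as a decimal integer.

7400038699532953182

`payload_len` follows `offset` (2 B), `count` (2 B), so it starts at offset 2 + 2 = 4 and occupies 8 bytes.
Bytes at offsets 4..11: 5E 26 CE 79 FD 37 B2 66.
Little-endian stores the least-significant byte at the lowest address.
Reassemble most-significant byte first: 66 B2 37 FD 79 CE 26 5E → 0x66B237FD79CE265E.
0x66B237FD79CE265E = 7400038699532953182.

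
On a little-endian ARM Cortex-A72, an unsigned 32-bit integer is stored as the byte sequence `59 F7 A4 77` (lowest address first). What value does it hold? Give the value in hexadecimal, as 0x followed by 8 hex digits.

0x77A4F759

Little-endian stores the least-significant byte at the lowest address.
Reassemble most-significant byte first: 77 A4 F7 59 → 0x77A4F759.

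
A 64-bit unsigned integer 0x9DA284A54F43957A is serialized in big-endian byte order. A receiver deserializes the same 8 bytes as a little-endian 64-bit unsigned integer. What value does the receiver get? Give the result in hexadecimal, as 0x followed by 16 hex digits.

0x7A95434FA584A29D

Stored big-endian, the bytes at ascending addresses are 9D A2 84 A5 4F 43 95 7A.
Read back as little-endian, the first byte is least significant, giving 0x7A95434FA584A29D.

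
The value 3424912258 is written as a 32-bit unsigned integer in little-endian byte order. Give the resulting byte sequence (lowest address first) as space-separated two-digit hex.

82 03 24 CC

3424912258 in hexadecimal, padded to 32 bits, is 0xCC240382.
Split into bytes (most-significant first): CC 24 03 82.
Little-endian: lowest address holds the least-significant byte.
So at ascending addresses the bytes are 82 03 24 CC.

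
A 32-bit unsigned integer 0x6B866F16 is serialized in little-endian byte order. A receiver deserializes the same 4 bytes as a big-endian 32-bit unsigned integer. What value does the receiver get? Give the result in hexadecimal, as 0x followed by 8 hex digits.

0x166F866B

Stored little-endian, the bytes at ascending addresses are 16 6F 86 6B.
Read back as big-endian, the last byte is least significant, giving 0x166F866B.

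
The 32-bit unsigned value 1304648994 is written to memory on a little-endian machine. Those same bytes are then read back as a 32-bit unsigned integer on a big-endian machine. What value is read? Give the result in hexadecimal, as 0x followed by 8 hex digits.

0x225DC34D

1304648994 in 32-bit hexadecimal is 0x4DC35D22.
Stored little-endian, the bytes at ascending addresses are 22 5D C3 4D.
Read back as big-endian, the last byte is least significant, giving 0x225DC34D.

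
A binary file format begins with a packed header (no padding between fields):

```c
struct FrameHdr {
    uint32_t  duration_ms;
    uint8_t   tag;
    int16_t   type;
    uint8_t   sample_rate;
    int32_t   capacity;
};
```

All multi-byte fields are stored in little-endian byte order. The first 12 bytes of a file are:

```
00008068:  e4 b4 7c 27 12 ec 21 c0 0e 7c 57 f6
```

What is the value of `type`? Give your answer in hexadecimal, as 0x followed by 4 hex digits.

0x21EC

`type` follows `duration_ms` (4 B), `tag` (1 B), so it starts at offset 4 + 1 = 5 and occupies 2 bytes.
Bytes at offsets 5..6: EC 21.
Little-endian: lowest address holds the least-significant byte.
Reassemble most-significant byte first: 21 EC → 0x21EC.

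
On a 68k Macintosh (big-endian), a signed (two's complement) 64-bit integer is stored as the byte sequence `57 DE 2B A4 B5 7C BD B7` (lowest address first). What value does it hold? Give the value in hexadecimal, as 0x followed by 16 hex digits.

0x57DE2BA4B57CBDB7

Big-endian stores the most-significant byte at the lowest address.
The bytes are already most-significant first: 0x57DE2BA4B57CBDB7.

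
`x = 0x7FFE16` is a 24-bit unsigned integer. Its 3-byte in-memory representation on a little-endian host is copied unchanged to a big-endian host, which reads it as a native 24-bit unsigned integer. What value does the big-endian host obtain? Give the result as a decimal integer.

Stored little-endian, the bytes at ascending addresses are 16 FE 7F.
Read back as big-endian, the last byte is least significant, giving 0x16FE7F.
0x16FE7F = 1506943.

1506943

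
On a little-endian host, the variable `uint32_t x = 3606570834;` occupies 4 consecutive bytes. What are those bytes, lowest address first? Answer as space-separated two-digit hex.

52 E7 F7 D6

3606570834 in hexadecimal, padded to 32 bits, is 0xD6F7E752.
Split into bytes (most-significant first): D6 F7 E7 52.
Little-endian stores the least-significant byte at the lowest address.
So at ascending addresses the bytes are 52 E7 F7 D6.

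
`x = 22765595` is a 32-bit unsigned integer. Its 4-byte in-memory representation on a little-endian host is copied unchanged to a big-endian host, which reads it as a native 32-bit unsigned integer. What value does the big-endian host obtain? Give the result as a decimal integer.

459299585

22765595 in 32-bit hexadecimal is 0x015B601B.
Stored little-endian, the bytes at ascending addresses are 1B 60 5B 01.
Read back as big-endian, the last byte is least significant, giving 0x1B605B01.
0x1B605B01 = 459299585.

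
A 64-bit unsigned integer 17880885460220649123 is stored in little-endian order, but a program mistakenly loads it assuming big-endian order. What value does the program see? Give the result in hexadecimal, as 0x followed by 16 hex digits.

0xA31EE6CD96AA25F8

17880885460220649123 in 64-bit hexadecimal is 0xF825AA96CDE61EA3.
Stored little-endian, the bytes at ascending addresses are A3 1E E6 CD 96 AA 25 F8.
Read back as big-endian, the last byte is least significant, giving 0xA31EE6CD96AA25F8.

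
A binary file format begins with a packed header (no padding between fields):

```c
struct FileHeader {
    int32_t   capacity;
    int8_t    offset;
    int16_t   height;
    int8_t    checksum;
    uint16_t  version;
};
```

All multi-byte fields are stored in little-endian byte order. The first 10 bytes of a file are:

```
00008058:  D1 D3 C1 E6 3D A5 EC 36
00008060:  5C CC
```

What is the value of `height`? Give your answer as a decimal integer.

`height` follows `capacity` (4 B), `offset` (1 B), so it starts at offset 4 + 1 = 5 and occupies 2 bytes.
Bytes at offsets 5..6: A5 EC.
Little-endian: lowest address holds the least-significant byte.
Reassemble most-significant byte first: EC A5 → 0xECA5.
Top bit is set, so as a signed 16-bit value this is 0xECA5 − 2^16 = -4955.

-4955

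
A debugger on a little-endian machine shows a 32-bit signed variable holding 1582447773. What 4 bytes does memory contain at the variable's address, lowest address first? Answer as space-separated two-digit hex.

9D 3C 52 5E

1582447773 in hexadecimal, padded to 32 bits, is 0x5E523C9D.
Split into bytes (most-significant first): 5E 52 3C 9D.
Little-endian stores the least-significant byte at the lowest address.
So at ascending addresses the bytes are 9D 3C 52 5E.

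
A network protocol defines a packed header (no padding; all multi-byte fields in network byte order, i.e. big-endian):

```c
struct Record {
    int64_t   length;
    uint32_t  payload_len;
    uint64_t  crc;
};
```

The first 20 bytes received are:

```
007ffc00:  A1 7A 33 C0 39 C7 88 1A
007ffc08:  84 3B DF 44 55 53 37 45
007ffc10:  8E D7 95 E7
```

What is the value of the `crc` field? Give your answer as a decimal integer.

6148318688179623399

`crc` follows `length` (8 B), `payload_len` (4 B), so it starts at offset 8 + 4 = 12 and occupies 8 bytes.
Bytes at offsets 12..19: 55 53 37 45 8E D7 95 E7.
In big-endian order the high byte comes first in memory.
The bytes are already most-significant first: 0x555337458ED795E7.
0x555337458ED795E7 = 6148318688179623399.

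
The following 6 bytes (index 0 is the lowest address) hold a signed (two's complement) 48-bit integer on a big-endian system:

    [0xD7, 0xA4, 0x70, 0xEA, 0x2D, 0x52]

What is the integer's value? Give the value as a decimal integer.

Big-endian stores the most-significant byte at the lowest address.
The bytes are already most-significant first: 0xD7A470EA2D52.
Top bit is set, so as a signed 48-bit value this is 0xD7A470EA2D52 − 2^48 = -44373707707054.

-44373707707054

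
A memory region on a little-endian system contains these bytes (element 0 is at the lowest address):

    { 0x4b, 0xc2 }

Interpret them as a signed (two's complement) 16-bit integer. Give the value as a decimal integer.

-15797

Little-endian stores the least-significant byte at the lowest address.
Reassemble most-significant byte first: C2 4B → 0xC24B.
Top bit is set, so as a signed 16-bit value this is 0xC24B − 2^16 = -15797.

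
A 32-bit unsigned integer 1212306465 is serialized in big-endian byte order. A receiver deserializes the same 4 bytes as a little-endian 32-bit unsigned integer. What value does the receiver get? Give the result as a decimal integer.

559170120

1212306465 in 32-bit hexadecimal is 0x48425421.
Stored big-endian, the bytes at ascending addresses are 48 42 54 21.
Read back as little-endian, the first byte is least significant, giving 0x21544248.
0x21544248 = 559170120.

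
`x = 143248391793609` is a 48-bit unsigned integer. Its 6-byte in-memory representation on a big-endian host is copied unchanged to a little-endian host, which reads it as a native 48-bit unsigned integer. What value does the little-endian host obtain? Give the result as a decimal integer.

222013329066114

143248391793609 in 48-bit hexadecimal is 0x82489D81EBC9.
Stored big-endian, the bytes at ascending addresses are 82 48 9D 81 EB C9.
Read back as little-endian, the first byte is least significant, giving 0xC9EB819D4882.
0xC9EB819D4882 = 222013329066114.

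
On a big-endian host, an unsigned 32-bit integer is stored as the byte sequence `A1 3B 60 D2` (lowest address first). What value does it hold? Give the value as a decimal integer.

2705023186

In big-endian order the high byte comes first in memory.
The bytes are already most-significant first: 0xA13B60D2.
0xA13B60D2 = 2705023186.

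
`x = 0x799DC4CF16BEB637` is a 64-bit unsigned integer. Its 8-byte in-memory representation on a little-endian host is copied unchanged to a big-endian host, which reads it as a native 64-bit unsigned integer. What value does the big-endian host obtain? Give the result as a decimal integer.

Stored little-endian, the bytes at ascending addresses are 37 B6 BE 16 CF C4 9D 79.
Read back as big-endian, the last byte is least significant, giving 0x37B6BE16CFC49D79.
0x37B6BE16CFC49D79 = 4014605123031702905.

4014605123031702905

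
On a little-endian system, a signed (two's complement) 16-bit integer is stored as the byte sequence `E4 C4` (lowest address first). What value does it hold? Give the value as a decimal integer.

Little-endian: lowest address holds the least-significant byte.
Reassemble most-significant byte first: C4 E4 → 0xC4E4.
Top bit is set, so as a signed 16-bit value this is 0xC4E4 − 2^16 = -15132.

-15132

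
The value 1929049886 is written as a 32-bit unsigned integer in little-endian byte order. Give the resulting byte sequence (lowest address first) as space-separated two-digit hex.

1929049886 in hexadecimal, padded to 32 bits, is 0x72FAF71E.
Split into bytes (most-significant first): 72 FA F7 1E.
Little-endian: lowest address holds the least-significant byte.
So at ascending addresses the bytes are 1E F7 FA 72.

1E F7 FA 72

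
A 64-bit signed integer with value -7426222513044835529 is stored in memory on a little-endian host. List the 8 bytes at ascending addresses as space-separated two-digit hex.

37 33 F4 5E F8 C1 F0 98

Two's complement of -7426222513044835529 in 64 bits: 7426222513044835529 = 0x670F3E07A10BCCC9; invert → 0x98F0C1F85EF43336; add 1 → 0x98F0C1F85EF43337.
Split into bytes (most-significant first): 98 F0 C1 F8 5E F4 33 37.
In little-endian order the low byte comes first in memory.
So at ascending addresses the bytes are 37 33 F4 5E F8 C1 F0 98.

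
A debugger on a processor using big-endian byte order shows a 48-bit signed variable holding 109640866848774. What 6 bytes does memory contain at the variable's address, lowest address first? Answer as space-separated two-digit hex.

63 B7 C0 EB E0 06

109640866848774 in hexadecimal, padded to 48 bits, is 0x63B7C0EBE006.
Split into bytes (most-significant first): 63 B7 C0 EB E0 06.
In big-endian order the high byte comes first in memory.
So the memory order matches the most-significant-first order: 63 B7 C0 EB E0 06.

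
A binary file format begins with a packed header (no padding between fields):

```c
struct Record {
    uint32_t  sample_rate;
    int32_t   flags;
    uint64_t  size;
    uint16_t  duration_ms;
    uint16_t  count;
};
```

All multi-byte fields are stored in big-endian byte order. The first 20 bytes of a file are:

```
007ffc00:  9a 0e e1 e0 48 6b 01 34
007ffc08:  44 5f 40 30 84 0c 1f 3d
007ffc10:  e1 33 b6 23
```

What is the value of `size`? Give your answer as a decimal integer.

`size` follows `sample_rate` (4 B), `flags` (4 B), so it starts at offset 4 + 4 = 8 and occupies 8 bytes.
Bytes at offsets 8..15: 44 5F 40 30 84 0C 1F 3D.
In big-endian order the high byte comes first in memory.
The bytes are already most-significant first: 0x445F4030840C1F3D.
0x445F4030840C1F3D = 4926727094484606781.

4926727094484606781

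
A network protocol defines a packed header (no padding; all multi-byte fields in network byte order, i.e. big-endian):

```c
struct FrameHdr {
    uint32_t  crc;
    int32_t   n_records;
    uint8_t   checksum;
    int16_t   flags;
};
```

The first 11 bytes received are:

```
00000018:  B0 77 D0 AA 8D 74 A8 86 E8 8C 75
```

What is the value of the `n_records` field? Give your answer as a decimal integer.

`n_records` follows `crc` (4 bytes), so it starts at byte offset 4 and occupies 4 bytes.
Bytes at offsets 4..7: 8D 74 A8 86.
In big-endian order the high byte comes first in memory.
The bytes are already most-significant first: 0x8D74A886.
Top bit is set, so as a signed 32-bit value this is 0x8D74A886 − 2^32 = -1921734522.

-1921734522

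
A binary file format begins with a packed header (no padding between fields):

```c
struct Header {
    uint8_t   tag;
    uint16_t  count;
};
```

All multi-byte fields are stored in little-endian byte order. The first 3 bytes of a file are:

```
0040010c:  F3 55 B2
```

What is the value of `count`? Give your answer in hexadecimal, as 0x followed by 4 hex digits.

`count` follows `tag` (1 byte), so it starts at byte offset 1 and occupies 2 bytes.
Bytes at offsets 1..2: 55 B2.
Little-endian: lowest address holds the least-significant byte.
Reassemble most-significant byte first: B2 55 → 0xB255.

0xB255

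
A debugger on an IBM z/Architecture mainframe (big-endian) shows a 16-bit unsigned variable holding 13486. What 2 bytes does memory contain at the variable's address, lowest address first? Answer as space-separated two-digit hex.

34 AE

13486 in hexadecimal, padded to 16 bits, is 0x34AE.
Split into bytes (most-significant first): 34 AE.
Big-endian stores the most-significant byte at the lowest address.
So the memory order matches the most-significant-first order: 34 AE.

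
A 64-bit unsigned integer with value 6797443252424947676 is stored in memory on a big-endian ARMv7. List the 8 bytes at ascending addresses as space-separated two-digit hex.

6797443252424947676 in hexadecimal, padded to 64 bits, is 0x5E555E9FA9AA37DC.
Split into bytes (most-significant first): 5E 55 5E 9F A9 AA 37 DC.
Big-endian: lowest address holds the most-significant byte.
So the memory order matches the most-significant-first order: 5E 55 5E 9F A9 AA 37 DC.

5E 55 5E 9F A9 AA 37 DC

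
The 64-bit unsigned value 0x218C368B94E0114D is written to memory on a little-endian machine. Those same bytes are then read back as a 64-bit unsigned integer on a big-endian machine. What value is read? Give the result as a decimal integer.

5553466744119921697

Stored little-endian, the bytes at ascending addresses are 4D 11 E0 94 8B 36 8C 21.
Read back as big-endian, the last byte is least significant, giving 0x4D11E0948B368C21.
0x4D11E0948B368C21 = 5553466744119921697.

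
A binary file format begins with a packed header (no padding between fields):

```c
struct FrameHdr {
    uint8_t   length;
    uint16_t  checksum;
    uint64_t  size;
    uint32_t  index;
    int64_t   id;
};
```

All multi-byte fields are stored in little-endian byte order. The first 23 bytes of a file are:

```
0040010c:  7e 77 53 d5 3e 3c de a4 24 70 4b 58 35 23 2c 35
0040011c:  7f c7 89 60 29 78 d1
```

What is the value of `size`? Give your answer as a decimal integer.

`size` follows `length` (1 B), `checksum` (2 B), so it starts at offset 1 + 2 = 3 and occupies 8 bytes.
Bytes at offsets 3..10: D5 3E 3C DE A4 24 70 4B.
Little-endian stores the least-significant byte at the lowest address.
Reassemble most-significant byte first: 4B 70 24 A4 DE 3C 3E D5 → 0x4B7024A4DE3C3ED5.
0x4B7024A4DE3C3ED5 = 5435885040757915349.

5435885040757915349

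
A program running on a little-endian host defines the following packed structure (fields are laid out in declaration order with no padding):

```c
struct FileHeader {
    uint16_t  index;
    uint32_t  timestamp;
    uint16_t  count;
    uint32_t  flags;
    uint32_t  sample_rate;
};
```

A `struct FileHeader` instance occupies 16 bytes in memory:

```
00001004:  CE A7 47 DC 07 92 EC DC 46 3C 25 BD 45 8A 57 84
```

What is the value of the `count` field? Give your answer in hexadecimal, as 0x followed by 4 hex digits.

`count` follows `index` (2 B), `timestamp` (4 B), so it starts at offset 2 + 4 = 6 and occupies 2 bytes.
Bytes at offsets 6..7: EC DC.
Little-endian: lowest address holds the least-significant byte.
Reassemble most-significant byte first: DC EC → 0xDCEC.

0xDCEC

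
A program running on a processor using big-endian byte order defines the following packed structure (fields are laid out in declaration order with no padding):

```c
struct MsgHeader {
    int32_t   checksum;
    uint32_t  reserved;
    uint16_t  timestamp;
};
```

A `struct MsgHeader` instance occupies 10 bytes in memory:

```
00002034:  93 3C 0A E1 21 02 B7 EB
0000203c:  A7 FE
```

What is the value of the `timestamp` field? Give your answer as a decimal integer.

`timestamp` follows `checksum` (4 B), `reserved` (4 B), so it starts at offset 4 + 4 = 8 and occupies 2 bytes.
Bytes at offsets 8..9: A7 FE.
In big-endian order the high byte comes first in memory.
The bytes are already most-significant first: 0xA7FE.
0xA7FE = 43006.

43006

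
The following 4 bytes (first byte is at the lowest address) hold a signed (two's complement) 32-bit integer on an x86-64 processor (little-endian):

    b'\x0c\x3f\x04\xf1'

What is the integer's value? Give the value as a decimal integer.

Little-endian stores the least-significant byte at the lowest address.
Reassemble most-significant byte first: F1 04 3F 0C → 0xF1043F0C.
Top bit is set, so as a signed 32-bit value this is 0xF1043F0C − 2^32 = -251379956.

-251379956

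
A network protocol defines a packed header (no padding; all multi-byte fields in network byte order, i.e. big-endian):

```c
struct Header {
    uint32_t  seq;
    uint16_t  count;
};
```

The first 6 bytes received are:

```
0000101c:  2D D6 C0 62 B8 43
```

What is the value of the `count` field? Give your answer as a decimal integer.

47171

`count` follows `seq` (4 bytes), so it starts at byte offset 4 and occupies 2 bytes.
Bytes at offsets 4..5: B8 43.
Big-endian: lowest address holds the most-significant byte.
The bytes are already most-significant first: 0xB843.
0xB843 = 47171.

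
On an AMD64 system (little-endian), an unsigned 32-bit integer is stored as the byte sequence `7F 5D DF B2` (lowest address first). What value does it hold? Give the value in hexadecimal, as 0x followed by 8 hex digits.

0xB2DF5D7F

Little-endian stores the least-significant byte at the lowest address.
Reassemble most-significant byte first: B2 DF 5D 7F → 0xB2DF5D7F.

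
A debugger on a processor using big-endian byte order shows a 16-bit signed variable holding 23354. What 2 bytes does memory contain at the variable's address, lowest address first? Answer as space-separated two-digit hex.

5B 3A

23354 in hexadecimal, padded to 16 bits, is 0x5B3A.
Split into bytes (most-significant first): 5B 3A.
In big-endian order the high byte comes first in memory.
So the memory order matches the most-significant-first order: 5B 3A.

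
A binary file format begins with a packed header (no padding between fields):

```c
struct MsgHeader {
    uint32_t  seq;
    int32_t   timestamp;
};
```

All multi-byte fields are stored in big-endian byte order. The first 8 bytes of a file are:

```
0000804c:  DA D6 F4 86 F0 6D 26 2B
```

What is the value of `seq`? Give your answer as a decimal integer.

`seq` is the first field, at byte offset 0, occupying 4 bytes.
Bytes at offsets 0..3: DA D6 F4 86.
In big-endian order the high byte comes first in memory.
The bytes are already most-significant first: 0xDAD6F486.
0xDAD6F486 = 3671520390.

3671520390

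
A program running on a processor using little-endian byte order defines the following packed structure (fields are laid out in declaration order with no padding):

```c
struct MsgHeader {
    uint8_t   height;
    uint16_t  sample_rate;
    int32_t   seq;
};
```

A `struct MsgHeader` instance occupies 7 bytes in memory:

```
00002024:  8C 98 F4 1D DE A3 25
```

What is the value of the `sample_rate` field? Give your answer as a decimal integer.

62616

`sample_rate` follows `height` (1 byte), so it starts at byte offset 1 and occupies 2 bytes.
Bytes at offsets 1..2: 98 F4.
Little-endian: lowest address holds the least-significant byte.
Reassemble most-significant byte first: F4 98 → 0xF498.
0xF498 = 62616.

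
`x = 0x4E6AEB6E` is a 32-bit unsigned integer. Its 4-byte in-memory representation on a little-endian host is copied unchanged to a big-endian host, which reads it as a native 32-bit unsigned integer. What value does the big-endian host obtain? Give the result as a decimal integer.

Stored little-endian, the bytes at ascending addresses are 6E EB 6A 4E.
Read back as big-endian, the last byte is least significant, giving 0x6EEB6A4E.
0x6EEB6A4E = 1860921934.

1860921934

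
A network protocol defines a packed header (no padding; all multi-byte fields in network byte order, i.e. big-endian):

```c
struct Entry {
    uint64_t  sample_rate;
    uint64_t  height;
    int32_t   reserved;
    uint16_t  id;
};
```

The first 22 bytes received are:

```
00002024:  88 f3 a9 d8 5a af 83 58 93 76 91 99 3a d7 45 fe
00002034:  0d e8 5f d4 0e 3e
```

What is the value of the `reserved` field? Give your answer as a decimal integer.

233332692

`reserved` follows `sample_rate` (8 B), `height` (8 B), so it starts at offset 8 + 8 = 16 and occupies 4 bytes.
Bytes at offsets 16..19: 0D E8 5F D4.
Big-endian: lowest address holds the most-significant byte.
The bytes are already most-significant first: 0x0DE85FD4.
0x0DE85FD4 = 233332692.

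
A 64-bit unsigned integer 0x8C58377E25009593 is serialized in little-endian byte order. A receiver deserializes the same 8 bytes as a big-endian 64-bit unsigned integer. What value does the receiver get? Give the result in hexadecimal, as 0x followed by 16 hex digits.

0x939500257E37588C

Stored little-endian, the bytes at ascending addresses are 93 95 00 25 7E 37 58 8C.
Read back as big-endian, the last byte is least significant, giving 0x939500257E37588C.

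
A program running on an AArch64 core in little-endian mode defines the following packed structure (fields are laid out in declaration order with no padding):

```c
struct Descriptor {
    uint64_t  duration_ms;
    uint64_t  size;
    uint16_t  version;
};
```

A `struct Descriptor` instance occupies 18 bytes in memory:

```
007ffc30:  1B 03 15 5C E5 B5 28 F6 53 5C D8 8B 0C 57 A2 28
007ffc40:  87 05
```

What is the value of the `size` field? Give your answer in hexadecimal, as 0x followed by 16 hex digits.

0x28A2570C8BD85C53

`size` follows `duration_ms` (8 bytes), so it starts at byte offset 8 and occupies 8 bytes.
Bytes at offsets 8..15: 53 5C D8 8B 0C 57 A2 28.
Little-endian: lowest address holds the least-significant byte.
Reassemble most-significant byte first: 28 A2 57 0C 8B D8 5C 53 → 0x28A2570C8BD85C53.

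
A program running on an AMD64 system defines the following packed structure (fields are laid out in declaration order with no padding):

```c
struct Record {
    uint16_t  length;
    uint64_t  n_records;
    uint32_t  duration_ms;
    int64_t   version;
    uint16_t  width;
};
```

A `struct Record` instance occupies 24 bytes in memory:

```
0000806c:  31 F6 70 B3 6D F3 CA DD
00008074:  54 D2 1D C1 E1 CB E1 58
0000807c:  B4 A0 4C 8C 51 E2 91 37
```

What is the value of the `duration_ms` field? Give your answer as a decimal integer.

3420569885

`duration_ms` follows `length` (2 B), `n_records` (8 B), so it starts at offset 2 + 8 = 10 and occupies 4 bytes.
Bytes at offsets 10..13: 1D C1 E1 CB.
Little-endian stores the least-significant byte at the lowest address.
Reassemble most-significant byte first: CB E1 C1 1D → 0xCBE1C11D.
0xCBE1C11D = 3420569885.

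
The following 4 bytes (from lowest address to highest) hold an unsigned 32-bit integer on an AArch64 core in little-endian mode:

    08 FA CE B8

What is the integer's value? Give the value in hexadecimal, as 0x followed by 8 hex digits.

0xB8CEFA08

Little-endian: lowest address holds the least-significant byte.
Reassemble most-significant byte first: B8 CE FA 08 → 0xB8CEFA08.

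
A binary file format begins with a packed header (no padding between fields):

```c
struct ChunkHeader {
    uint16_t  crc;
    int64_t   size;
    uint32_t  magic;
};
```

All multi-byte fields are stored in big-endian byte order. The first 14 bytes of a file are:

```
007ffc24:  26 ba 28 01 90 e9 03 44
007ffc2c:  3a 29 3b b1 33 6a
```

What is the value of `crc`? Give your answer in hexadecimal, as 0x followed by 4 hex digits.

0x26BA

`crc` is the first field, at byte offset 0, occupying 2 bytes.
Bytes at offsets 0..1: 26 BA.
In big-endian order the high byte comes first in memory.
The bytes are already most-significant first: 0x26BA.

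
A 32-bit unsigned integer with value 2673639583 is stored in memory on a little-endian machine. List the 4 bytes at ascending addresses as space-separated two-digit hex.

2673639583 in hexadecimal, padded to 32 bits, is 0x9F5C809F.
Split into bytes (most-significant first): 9F 5C 80 9F.
Little-endian stores the least-significant byte at the lowest address.
So at ascending addresses the bytes are 9F 80 5C 9F.

9F 80 5C 9F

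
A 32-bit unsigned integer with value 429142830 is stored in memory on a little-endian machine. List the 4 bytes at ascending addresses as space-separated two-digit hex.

2E 33 94 19

429142830 in hexadecimal, padded to 32 bits, is 0x1994332E.
Split into bytes (most-significant first): 19 94 33 2E.
Little-endian stores the least-significant byte at the lowest address.
So at ascending addresses the bytes are 2E 33 94 19.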